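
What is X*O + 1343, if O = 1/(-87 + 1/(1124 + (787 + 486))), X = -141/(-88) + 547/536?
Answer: 206404402157/153692506 ≈ 1343.0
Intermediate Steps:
X = 1933/737 (X = -141*(-1/88) + 547*(1/536) = 141/88 + 547/536 = 1933/737 ≈ 2.6228)
O = -2397/208538 (O = 1/(-87 + 1/(1124 + 1273)) = 1/(-87 + 1/2397) = 1/(-208538/2397) = -2397/208538 ≈ -0.011494)
X*O + 1343 = (1933/737)*(-2397/208538) + 1343 = -4633401/153692506 + 1343 = 206404402157/153692506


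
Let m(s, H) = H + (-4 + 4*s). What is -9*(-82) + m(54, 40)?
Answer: 990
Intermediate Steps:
m(s, H) = -4 + H + 4*s
-9*(-82) + m(54, 40) = -9*(-82) + (-4 + 40 + 4*54) = 738 + (-4 + 40 + 216) = 738 + 252 = 990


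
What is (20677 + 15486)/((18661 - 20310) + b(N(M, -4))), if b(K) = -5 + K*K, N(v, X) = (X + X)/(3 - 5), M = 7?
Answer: -36163/1638 ≈ -22.078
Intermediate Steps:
N(v, X) = -X (N(v, X) = (2*X)/(-2) = (2*X)*(-1/2) = -X)
b(K) = -5 + K**2
(20677 + 15486)/((18661 - 20310) + b(N(M, -4))) = (20677 + 15486)/((18661 - 20310) + (-5 + (-1*(-4))**2)) = 36163/(-1649 + (-5 + 4**2)) = 36163/(-1649 + (-5 + 16)) = 36163/(-1649 + 11) = 36163/(-1638) = 36163*(-1/1638) = -36163/1638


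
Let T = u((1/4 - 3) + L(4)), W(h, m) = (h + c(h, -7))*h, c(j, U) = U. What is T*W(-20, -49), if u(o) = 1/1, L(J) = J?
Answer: 540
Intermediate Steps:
W(h, m) = h*(-7 + h) (W(h, m) = (h - 7)*h = (-7 + h)*h = h*(-7 + h))
u(o) = 1
T = 1
T*W(-20, -49) = 1*(-20*(-7 - 20)) = 1*(-20*(-27)) = 1*540 = 540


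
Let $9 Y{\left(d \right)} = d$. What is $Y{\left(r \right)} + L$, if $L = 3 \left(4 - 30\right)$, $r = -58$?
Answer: $- \frac{760}{9} \approx -84.444$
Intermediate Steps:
$Y{\left(d \right)} = \frac{d}{9}$
$L = -78$ ($L = 3 \left(-26\right) = -78$)
$Y{\left(r \right)} + L = \frac{1}{9} \left(-58\right) - 78 = - \frac{58}{9} - 78 = - \frac{760}{9}$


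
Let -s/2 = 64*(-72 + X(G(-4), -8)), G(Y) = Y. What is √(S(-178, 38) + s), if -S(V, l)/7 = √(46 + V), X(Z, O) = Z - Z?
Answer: √(9216 - 14*I*√33) ≈ 96.001 - 0.4189*I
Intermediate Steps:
X(Z, O) = 0
S(V, l) = -7*√(46 + V)
s = 9216 (s = -128*(-72 + 0) = -128*(-72) = -2*(-4608) = 9216)
√(S(-178, 38) + s) = √(-7*√(46 - 178) + 9216) = √(-14*I*√33 + 9216) = √(9216 - 14*I*√33)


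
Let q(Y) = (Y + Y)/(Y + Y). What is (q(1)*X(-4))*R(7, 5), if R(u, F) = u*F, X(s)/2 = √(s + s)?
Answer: 140*I*√2 ≈ 197.99*I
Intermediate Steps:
q(Y) = 1 (q(Y) = (2*Y)/((2*Y)) = (2*Y)*(1/(2*Y)) = 1)
X(s) = 2*√2*√s (X(s) = 2*√(s + s) = 2*√(2*s) = 2*(√2*√s) = 2*√2*√s)
R(u, F) = F*u
(q(1)*X(-4))*R(7, 5) = (1*(2*√2*√(-4)))*(5*7) = (1*(2*√2*(2*I)))*35 = (1*(4*I*√2))*35 = (4*I*√2)*35 = 140*I*√2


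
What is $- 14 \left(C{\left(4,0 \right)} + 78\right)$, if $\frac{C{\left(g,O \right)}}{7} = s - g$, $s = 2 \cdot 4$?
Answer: $-1484$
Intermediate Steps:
$s = 8$
$C{\left(g,O \right)} = 56 - 7 g$ ($C{\left(g,O \right)} = 7 \left(8 - g\right) = 56 - 7 g$)
$- 14 \left(C{\left(4,0 \right)} + 78\right) = - 14 \left(\left(56 - 28\right) + 78\right) = - 14 \left(28 + 78\right) = \left(-14\right) 106 = -1484$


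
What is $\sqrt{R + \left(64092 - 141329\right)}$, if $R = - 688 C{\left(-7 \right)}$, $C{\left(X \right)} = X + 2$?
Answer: $i \sqrt{73797} \approx 271.66 i$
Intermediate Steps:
$C{\left(X \right)} = 2 + X$
$R = 3440$ ($R = - 688 \left(2 - 7\right) = \left(-688\right) \left(-5\right) = 3440$)
$\sqrt{R + \left(64092 - 141329\right)} = \sqrt{3440 + \left(64092 - 141329\right)} = \sqrt{3440 - 77237} = \sqrt{-73797} = i \sqrt{73797}$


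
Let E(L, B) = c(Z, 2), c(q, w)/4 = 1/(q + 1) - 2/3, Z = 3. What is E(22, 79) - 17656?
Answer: -52973/3 ≈ -17658.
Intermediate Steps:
c(q, w) = -8/3 + 4/(1 + q) (c(q, w) = 4*(1/(q + 1) - 2/3) = 4*(1/(1 + q) - 2*⅓) = 4*(1/(1 + q) - ⅔) = 4*(-⅔ + 1/(1 + q)) = -8/3 + 4/(1 + q))
E(L, B) = -5/3 (E(L, B) = 4*(1 - 2*3)/(3*(1 + 3)) = (4/3)*(1 - 6)/4 = (4/3)*(¼)*(-5) = -5/3)
E(22, 79) - 17656 = -5/3 - 17656 = -52973/3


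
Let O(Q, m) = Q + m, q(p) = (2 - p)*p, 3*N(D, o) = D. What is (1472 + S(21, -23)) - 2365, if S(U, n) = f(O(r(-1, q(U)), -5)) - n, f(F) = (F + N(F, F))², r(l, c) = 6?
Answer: -7814/9 ≈ -868.22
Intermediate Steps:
N(D, o) = D/3
q(p) = p*(2 - p)
f(F) = 16*F²/9 (f(F) = (F + F/3)² = (4*F/3)² = 16*F²/9)
S(U, n) = 16/9 - n (S(U, n) = 16*(6 - 5)²/9 - n = (16/9)*1² - n = (16/9)*1 - n = 16/9 - n)
(1472 + S(21, -23)) - 2365 = (1472 + (16/9 - 1*(-23))) - 2365 = (1472 + (16/9 + 23)) - 2365 = (1472 + 223/9) - 2365 = 13471/9 - 2365 = -7814/9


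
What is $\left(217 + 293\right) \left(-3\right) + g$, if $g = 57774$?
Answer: $56244$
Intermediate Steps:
$\left(217 + 293\right) \left(-3\right) + g = \left(217 + 293\right) \left(-3\right) + 57774 = 510 \left(-3\right) + 57774 = -1530 + 57774 = 56244$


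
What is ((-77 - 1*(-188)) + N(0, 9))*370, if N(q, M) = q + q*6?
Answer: 41070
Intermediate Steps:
N(q, M) = 7*q (N(q, M) = q + 6*q = 7*q)
((-77 - 1*(-188)) + N(0, 9))*370 = ((-77 - 1*(-188)) + 7*0)*370 = ((-77 + 188) + 0)*370 = (111 + 0)*370 = 111*370 = 41070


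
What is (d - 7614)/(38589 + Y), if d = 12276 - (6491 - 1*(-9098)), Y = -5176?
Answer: -10927/33413 ≈ -0.32703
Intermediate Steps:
d = -3313 (d = 12276 - (6491 + 9098) = 12276 - 1*15589 = 12276 - 15589 = -3313)
(d - 7614)/(38589 + Y) = (-3313 - 7614)/(38589 - 5176) = -10927/33413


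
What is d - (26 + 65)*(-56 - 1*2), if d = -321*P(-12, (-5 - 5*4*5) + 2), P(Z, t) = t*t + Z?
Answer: -3396359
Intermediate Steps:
P(Z, t) = Z + t² (P(Z, t) = t² + Z = Z + t²)
d = -3401637 (d = -321*(-12 + ((-5 - 5*4*5) + 2)²) = -321*(-12 + ((-5 - 20*5) + 2)²) = -321*(-12 + ((-5 - 100) + 2)²) = -321*(-12 + (-105 + 2)²) = -321*(-12 + (-103)²) = -321*(-12 + 10609) = -321*10597 = -3401637)
d - (26 + 65)*(-56 - 1*2) = -3401637 - (26 + 65)*(-56 - 1*2) = -3401637 - 91*(-56 - 2) = -3401637 - 91*(-58) = -3401637 - 1*(-5278) = -3401637 + 5278 = -3396359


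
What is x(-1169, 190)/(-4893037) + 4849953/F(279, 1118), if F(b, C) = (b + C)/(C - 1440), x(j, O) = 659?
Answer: -7641381832598665/6835572689 ≈ -1.1179e+6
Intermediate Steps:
F(b, C) = (C + b)/(-1440 + C)
x(-1169, 190)/(-4893037) + 4849953/F(279, 1118) = 659/(-4893037) + 4849953/(((1118 + 279)/(-1440 + 1118))) = 659*(-1/4893037) + 4849953/((1397/(-322))) = -659/4893037 + 4849953/((-1/322*1397)) = -659/4893037 + 4849953/(-1397/322) = -659/4893037 + 4849953*(-322/1397) = -659/4893037 - 1561684866/1397 = -7641381832598665/6835572689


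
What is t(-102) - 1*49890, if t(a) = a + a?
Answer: -50094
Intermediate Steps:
t(a) = 2*a
t(-102) - 1*49890 = 2*(-102) - 1*49890 = -204 - 49890 = -50094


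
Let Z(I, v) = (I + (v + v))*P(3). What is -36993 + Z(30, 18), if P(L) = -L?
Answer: -37191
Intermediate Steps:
Z(I, v) = -6*v - 3*I (Z(I, v) = (I + (v + v))*(-1*3) = (I + 2*v)*(-3) = -6*v - 3*I)
-36993 + Z(30, 18) = -36993 + (-6*18 - 3*30) = -36993 + (-108 - 90) = -36993 - 198 = -37191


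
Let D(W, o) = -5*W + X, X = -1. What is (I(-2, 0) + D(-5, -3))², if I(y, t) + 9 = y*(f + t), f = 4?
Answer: 49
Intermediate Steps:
D(W, o) = -1 - 5*W (D(W, o) = -5*W - 1 = -1 - 5*W)
I(y, t) = -9 + y*(4 + t)
(I(-2, 0) + D(-5, -3))² = ((-9 + 4*(-2) + 0*(-2)) + (-1 - 5*(-5)))² = ((-9 - 8 + 0) + (-1 + 25))² = (-17 + 24)² = 7² = 49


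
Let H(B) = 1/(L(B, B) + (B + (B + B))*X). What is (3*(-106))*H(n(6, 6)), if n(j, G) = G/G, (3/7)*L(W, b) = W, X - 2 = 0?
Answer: -954/25 ≈ -38.160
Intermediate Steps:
X = 2 (X = 2 + 0 = 2)
L(W, b) = 7*W/3
n(j, G) = 1
H(B) = 3/(25*B) (H(B) = 1/(7*B/3 + (B + (B + B))*2) = 1/(7*B/3 + (B + 2*B)*2) = 1/(7*B/3 + (3*B)*2) = 1/(7*B/3 + 6*B) = 1/(25*B/3) = 3/(25*B))
(3*(-106))*H(n(6, 6)) = (3*(-106))*((3/25)/1) = -954/25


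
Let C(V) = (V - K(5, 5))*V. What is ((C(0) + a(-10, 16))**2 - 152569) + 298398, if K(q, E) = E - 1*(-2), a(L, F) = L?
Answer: 145929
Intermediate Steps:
K(q, E) = 2 + E (K(q, E) = E + 2 = 2 + E)
C(V) = V*(-7 + V) (C(V) = (V - (2 + 5))*V = (V - 1*7)*V = (V - 7)*V = (-7 + V)*V = V*(-7 + V))
((C(0) + a(-10, 16))**2 - 152569) + 298398 = ((0*(-7 + 0) - 10)**2 - 152569) + 298398 = ((0*(-7) - 10)**2 - 152569) + 298398 = ((0 - 10)**2 - 152569) + 298398 = ((-10)**2 - 152569) + 298398 = (100 - 152569) + 298398 = -152469 + 298398 = 145929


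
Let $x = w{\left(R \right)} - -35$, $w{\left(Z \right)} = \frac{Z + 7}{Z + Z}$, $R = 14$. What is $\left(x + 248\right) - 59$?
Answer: $\frac{899}{4} \approx 224.75$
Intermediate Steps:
$w{\left(Z \right)} = \frac{7 + Z}{2 Z}$
$x = \frac{143}{4}$ ($x = \frac{7 + 14}{2 \cdot 14} - -35 = \frac{1}{2} \cdot \frac{1}{14} \cdot 21 + 35 = \frac{3}{4} + 35 = \frac{143}{4} \approx 35.75$)
$\left(x + 248\right) - 59 = \left(\frac{143}{4} + 248\right) - 59 = \frac{1135}{4} - 59 = \frac{899}{4}$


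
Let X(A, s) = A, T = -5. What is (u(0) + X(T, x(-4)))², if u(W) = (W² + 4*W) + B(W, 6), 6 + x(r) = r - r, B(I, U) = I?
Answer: 25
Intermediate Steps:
x(r) = -6 (x(r) = -6 + (r - r) = -6 + 0 = -6)
u(W) = W² + 5*W (u(W) = (W² + 4*W) + W = W² + 5*W)
(u(0) + X(T, x(-4)))² = (0*(5 + 0) - 5)² = (0*5 - 5)² = (0 - 5)² = (-5)² = 25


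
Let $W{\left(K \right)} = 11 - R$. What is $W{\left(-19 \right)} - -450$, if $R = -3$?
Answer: $464$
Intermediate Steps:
$W{\left(K \right)} = 14$ ($W{\left(K \right)} = 11 - -3 = 11 + 3 = 14$)
$W{\left(-19 \right)} - -450 = 14 - -450 = 14 + 450 = 464$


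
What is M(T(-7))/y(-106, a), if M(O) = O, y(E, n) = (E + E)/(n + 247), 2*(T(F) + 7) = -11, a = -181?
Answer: 825/212 ≈ 3.8915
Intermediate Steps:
T(F) = -25/2 (T(F) = -7 + (1/2)*(-11) = -7 - 11/2 = -25/2)
y(E, n) = 2*E/(247 + n) (y(E, n) = (2*E)/(247 + n) = 2*E/(247 + n))
M(T(-7))/y(-106, a) = -25/(2*(2*(-106)/(247 - 181))) = -25/(2*(2*(-106)/66)) = -25/(2*(2*(-106)*(1/66))) = -25/(2*(-106/33)) = -25/2*(-33/106) = 825/212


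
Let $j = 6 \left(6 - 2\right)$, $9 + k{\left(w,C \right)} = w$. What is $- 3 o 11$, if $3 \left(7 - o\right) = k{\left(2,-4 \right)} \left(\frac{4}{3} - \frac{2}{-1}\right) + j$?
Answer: $- \frac{671}{3} \approx -223.67$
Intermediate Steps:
$k{\left(w,C \right)} = -9 + w$
$j = 24$ ($j = 6 \cdot 4 = 24$)
$o = \frac{61}{9}$ ($o = 7 - \frac{\left(-9 + 2\right) \left(\frac{4}{3} - \frac{2}{-1}\right) + 24}{3} = 7 - \frac{- 7 \left(4 \cdot \frac{1}{3} - -2\right) + 24}{3} = 7 - \frac{- 7 \left(\frac{4}{3} + 2\right) + 24}{3} = 7 - \frac{\left(-7\right) \frac{10}{3} + 24}{3} = 7 - \frac{- \frac{70}{3} + 24}{3} = 7 - \frac{2}{9} = \frac{61}{9} \approx 6.7778$)
$- 3 o 11 = \left(-3\right) \frac{61}{9} \cdot 11 = \left(- \frac{61}{3}\right) 11 = - \frac{671}{3}$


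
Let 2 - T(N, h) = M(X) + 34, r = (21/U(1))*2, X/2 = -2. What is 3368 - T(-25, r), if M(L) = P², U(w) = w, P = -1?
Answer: 3401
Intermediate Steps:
X = -4 (X = 2*(-2) = -4)
M(L) = 1 (M(L) = (-1)² = 1)
r = 42 (r = (21/1)*2 = (21*1)*2 = 21*2 = 42)
T(N, h) = -33 (T(N, h) = 2 - (1 + 34) = 2 - 1*35 = 2 - 35 = -33)
3368 - T(-25, r) = 3368 - 1*(-33) = 3368 + 33 = 3401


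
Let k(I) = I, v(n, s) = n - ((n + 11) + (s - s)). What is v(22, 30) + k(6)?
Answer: -5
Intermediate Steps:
v(n, s) = -11 (v(n, s) = n - ((11 + n) + 0) = n - (11 + n) = n + (-11 - n) = -11)
v(22, 30) + k(6) = -11 + 6 = -5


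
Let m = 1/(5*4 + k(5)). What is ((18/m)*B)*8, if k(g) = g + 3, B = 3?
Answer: 12096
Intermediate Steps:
k(g) = 3 + g
m = 1/28 (m = 1/(5*4 + (3 + 5)) = 1/(20 + 8) = 1/28 ≈ 0.035714)
((18/m)*B)*8 = ((18/(1/28))*3)*8 = ((18*28)*3)*8 = (504*3)*8 = 1512*8 = 12096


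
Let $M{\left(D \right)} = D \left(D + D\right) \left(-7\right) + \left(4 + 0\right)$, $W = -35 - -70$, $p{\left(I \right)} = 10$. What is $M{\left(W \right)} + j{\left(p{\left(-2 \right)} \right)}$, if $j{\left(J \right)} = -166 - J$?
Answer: $-17322$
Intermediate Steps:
$W = 35$ ($W = -35 + 70 = 35$)
$M{\left(D \right)} = 4 - 14 D^{2}$ ($M{\left(D \right)} = D 2 D \left(-7\right) + 4 = 2 D^{2} \left(-7\right) + 4 = - 14 D^{2} + 4 = 4 - 14 D^{2}$)
$M{\left(W \right)} + j{\left(p{\left(-2 \right)} \right)} = \left(4 - 14 \cdot 35^{2}\right) - 176 = \left(4 - 17150\right) - 176 = -17146 - 176 = -17322$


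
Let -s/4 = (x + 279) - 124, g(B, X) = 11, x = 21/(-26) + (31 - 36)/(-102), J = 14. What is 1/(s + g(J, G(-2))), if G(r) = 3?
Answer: -663/401755 ≈ -0.0016503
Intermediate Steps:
x = -503/663 (x = 21*(-1/26) - 5*(-1/102) = -21/26 + 5/102 = -503/663 ≈ -0.75867)
s = -409048/663 (s = -4*((-503/663 + 279) - 124) = -4*(184474/663 - 124) = -4*102262/663 = -409048/663 ≈ -616.96)
1/(s + g(J, G(-2))) = 1/(-409048/663 + 11) = 1/(-401755/663) = -663/401755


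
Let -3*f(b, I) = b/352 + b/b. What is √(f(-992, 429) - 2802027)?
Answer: 7*I*√62273607/33 ≈ 1673.9*I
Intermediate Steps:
f(b, I) = -⅓ - b/1056 (f(b, I) = -(b/352 + b/b)/3 = -(b*(1/352) + 1)/3 = -(b/352 + 1)/3 = -(1 + b/352)/3 = -⅓ - b/1056)
√(f(-992, 429) - 2802027) = √((-⅓ - 1/1056*(-992)) - 2802027) = √((-⅓ + 31/33) - 2802027) = √(20/33 - 2802027) = √(-92466871/33) = 7*I*√62273607/33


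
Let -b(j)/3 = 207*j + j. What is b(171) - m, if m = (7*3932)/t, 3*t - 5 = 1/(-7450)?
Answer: -4589778696/37249 ≈ -1.2322e+5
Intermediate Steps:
b(j) = -624*j (b(j) = -3*(207*j + j) = -624*j)
t = 37249/22350 (t = 5/3 + (⅓)/(-7450) = 5/3 + (⅓)*(-1/7450) = 5/3 - 1/22350 = 37249/22350 ≈ 1.6666)
m = 615161400/37249 (m = (7*3932)/(37249/22350) = 27524*(22350/37249) = 615161400/37249 ≈ 16515.)
b(171) - m = -624*171 - 1*615161400/37249 = -106704 - 615161400/37249 = -4589778696/37249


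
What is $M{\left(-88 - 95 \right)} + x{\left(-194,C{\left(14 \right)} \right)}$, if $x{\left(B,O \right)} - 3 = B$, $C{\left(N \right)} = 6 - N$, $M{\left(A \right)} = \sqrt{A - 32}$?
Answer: $-191 + i \sqrt{215} \approx -191.0 + 14.663 i$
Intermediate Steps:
$M{\left(A \right)} = \sqrt{-32 + A}$
$x{\left(B,O \right)} = 3 + B$
$M{\left(-88 - 95 \right)} + x{\left(-194,C{\left(14 \right)} \right)} = \sqrt{-32 - 183} + \left(3 - 194\right) = \sqrt{-32 - 183} - 191 = \sqrt{-215} - 191 = i \sqrt{215} - 191 = -191 + i \sqrt{215}$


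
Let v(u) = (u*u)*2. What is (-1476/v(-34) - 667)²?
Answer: 148914951025/334084 ≈ 4.4574e+5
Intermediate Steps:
v(u) = 2*u² (v(u) = u²*2 = 2*u²)
(-1476/v(-34) - 667)² = (-1476/(2*(-34)²) - 667)² = (-1476/(2*1156) - 667)² = (-1476/2312 - 667)² = (-1476*1/2312 - 667)² = (-369/578 - 667)² = (-385895/578)² = 148914951025/334084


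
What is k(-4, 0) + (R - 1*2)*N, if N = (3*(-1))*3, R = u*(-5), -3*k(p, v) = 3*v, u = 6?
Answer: 288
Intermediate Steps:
k(p, v) = -v
R = -30 (R = 6*(-5) = -30)
N = -9 (N = -3*3 = -9)
k(-4, 0) + (R - 1*2)*N = -1*0 + (-30 - 1*2)*(-9) = 0 + (-30 - 2)*(-9) = 0 - 32*(-9) = 0 + 288 = 288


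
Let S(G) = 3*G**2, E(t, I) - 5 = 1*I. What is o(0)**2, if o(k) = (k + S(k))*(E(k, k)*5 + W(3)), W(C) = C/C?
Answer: 0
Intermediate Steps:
E(t, I) = 5 + I (E(t, I) = 5 + 1*I = 5 + I)
W(C) = 1
o(k) = (26 + 5*k)*(k + 3*k**2) (o(k) = (k + 3*k**2)*((5 + k)*5 + 1) = (k + 3*k**2)*((25 + 5*k) + 1) = (k + 3*k**2)*(26 + 5*k) = (26 + 5*k)*(k + 3*k**2))
o(0)**2 = (0*(26 + 15*0**2 + 83*0))**2 = (0*(26 + 15*0 + 0))**2 = (0*(26 + 0 + 0))**2 = (0*26)**2 = 0**2 = 0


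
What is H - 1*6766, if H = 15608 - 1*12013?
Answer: -3171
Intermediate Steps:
H = 3595 (H = 15608 - 12013 = 3595)
H - 1*6766 = 3595 - 1*6766 = 3595 - 6766 = -3171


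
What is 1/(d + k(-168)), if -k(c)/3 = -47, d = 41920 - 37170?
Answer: 1/4891 ≈ 0.00020446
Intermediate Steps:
d = 4750
k(c) = 141 (k(c) = -3*(-47) = 141)
1/(d + k(-168)) = 1/(4750 + 141) = 1/4891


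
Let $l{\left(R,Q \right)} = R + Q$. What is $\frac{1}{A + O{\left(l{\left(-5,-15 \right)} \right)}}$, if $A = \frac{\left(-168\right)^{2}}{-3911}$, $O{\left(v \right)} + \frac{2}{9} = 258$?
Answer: $\frac{35199}{8819504} \approx 0.003991$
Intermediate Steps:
$l{\left(R,Q \right)} = Q + R$
$O{\left(v \right)} = \frac{2320}{9}$ ($O{\left(v \right)} = - \frac{2}{9} + 258 = \frac{2320}{9}$)
$A = - \frac{28224}{3911}$ ($A = 28224 \left(- \frac{1}{3911}\right) = - \frac{28224}{3911} \approx -7.2166$)
$\frac{1}{A + O{\left(l{\left(-5,-15 \right)} \right)}} = \frac{1}{- \frac{28224}{3911} + \frac{2320}{9}} = \frac{1}{\frac{8819504}{35199}} = \frac{35199}{8819504}$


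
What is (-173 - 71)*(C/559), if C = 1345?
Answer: -328180/559 ≈ -587.08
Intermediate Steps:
(-173 - 71)*(C/559) = (-173 - 71)*(1345/559) = -328180/559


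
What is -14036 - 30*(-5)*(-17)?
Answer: -16586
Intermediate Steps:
-14036 - 30*(-5)*(-17) = -14036 - 3*(-50)*(-17) = -14036 + 150*(-17) = -14036 - 2550 = -16586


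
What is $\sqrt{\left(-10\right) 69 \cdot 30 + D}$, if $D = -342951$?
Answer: $i \sqrt{363651} \approx 603.04 i$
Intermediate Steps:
$\sqrt{\left(-10\right) 69 \cdot 30 + D} = \sqrt{\left(-10\right) 69 \cdot 30 - 342951} = \sqrt{\left(-690\right) 30 - 342951} = \sqrt{-20700 - 342951} = \sqrt{-363651} = i \sqrt{363651}$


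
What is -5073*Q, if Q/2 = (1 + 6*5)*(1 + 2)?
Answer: -943578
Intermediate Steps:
Q = 186 (Q = 2*((1 + 6*5)*(1 + 2)) = 2*((1 + 30)*3) = 2*(31*3) = 2*93 = 186)
-5073*Q = -5073*186 = -943578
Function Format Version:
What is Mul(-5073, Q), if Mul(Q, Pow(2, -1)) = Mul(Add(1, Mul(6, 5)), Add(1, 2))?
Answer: -943578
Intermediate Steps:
Q = 186 (Q = Mul(2, Mul(Add(1, Mul(6, 5)), Add(1, 2))) = Mul(2, Mul(Add(1, 30), 3)) = Mul(2, Mul(31, 3)) = Mul(2, 93) = 186)
Mul(-5073, Q) = Mul(-5073, 186) = -943578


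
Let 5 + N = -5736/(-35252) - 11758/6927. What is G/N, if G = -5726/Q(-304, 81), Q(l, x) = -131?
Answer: -349558849626/52259593021 ≈ -6.6889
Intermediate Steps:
N = -398928191/61047651 (N = -5 + (-5736/(-35252) - 11758/6927) = -5 + (-5736*(-1/35252) - 11758*1/6927) = -5 + (1434/8813 - 11758/6927) = -5 - 93689936/61047651 = -398928191/61047651 ≈ -6.5347)
G = 5726/131 (G = -5726/(-131) = -5726*(-1/131) = 5726/131 ≈ 43.710)
G/N = 5726/(131*(-398928191/61047651)) = (5726/131)*(-61047651/398928191) = -349558849626/52259593021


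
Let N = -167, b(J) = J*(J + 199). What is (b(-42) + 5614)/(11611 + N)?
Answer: -245/2861 ≈ -0.085634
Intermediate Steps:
b(J) = J*(199 + J)
(b(-42) + 5614)/(11611 + N) = (-42*(199 - 42) + 5614)/(11611 - 167) = (-42*157 + 5614)/11444 = (-6594 + 5614)*(1/11444) = -980*1/11444 = -245/2861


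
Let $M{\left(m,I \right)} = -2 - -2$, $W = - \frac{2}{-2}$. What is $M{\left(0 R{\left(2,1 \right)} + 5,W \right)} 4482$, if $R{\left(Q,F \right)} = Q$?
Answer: $0$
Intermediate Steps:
$W = 1$ ($W = \left(-2\right) \left(- \frac{1}{2}\right) = 1$)
$M{\left(m,I \right)} = 0$ ($M{\left(m,I \right)} = -2 + 2 = 0$)
$M{\left(0 R{\left(2,1 \right)} + 5,W \right)} 4482 = 0 \cdot 4482 = 0$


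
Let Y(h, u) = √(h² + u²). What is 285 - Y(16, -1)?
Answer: 285 - √257 ≈ 268.97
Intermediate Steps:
285 - Y(16, -1) = 285 - √(16² + (-1)²) = 285 - √(256 + 1) = 285 - √257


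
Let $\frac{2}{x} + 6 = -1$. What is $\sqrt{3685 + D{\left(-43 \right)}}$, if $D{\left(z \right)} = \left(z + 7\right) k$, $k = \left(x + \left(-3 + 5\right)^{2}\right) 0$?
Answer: $\sqrt{3685} \approx 60.704$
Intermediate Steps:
$x = - \frac{2}{7}$ ($x = \frac{2}{-6 - 1} = \frac{2}{-7} = 2 \left(- \frac{1}{7}\right) = - \frac{2}{7} \approx -0.28571$)
$k = 0$ ($k = \left(- \frac{2}{7} + \left(-3 + 5\right)^{2}\right) 0 = \left(- \frac{2}{7} + 2^{2}\right) 0 = \left(- \frac{2}{7} + 4\right) 0 = \frac{26}{7} \cdot 0 = 0$)
$D{\left(z \right)} = 0$ ($D{\left(z \right)} = \left(z + 7\right) 0 = \left(7 + z\right) 0 = 0$)
$\sqrt{3685 + D{\left(-43 \right)}} = \sqrt{3685 + 0} = \sqrt{3685}$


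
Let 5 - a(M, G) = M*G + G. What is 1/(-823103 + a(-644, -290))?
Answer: -1/1009568 ≈ -9.9052e-7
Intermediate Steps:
a(M, G) = 5 - G - G*M (a(M, G) = 5 - (M*G + G) = 5 - (G*M + G) = 5 - (G + G*M) = 5 + (-G - G*M) = 5 - G - G*M)
1/(-823103 + a(-644, -290)) = 1/(-823103 + (5 - 1*(-290) - 1*(-290)*(-644))) = 1/(-823103 + (5 + 290 - 186760)) = 1/(-823103 - 186465) = 1/(-1009568) = -1/1009568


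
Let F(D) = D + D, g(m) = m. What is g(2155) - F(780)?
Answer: 595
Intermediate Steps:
F(D) = 2*D
g(2155) - F(780) = 2155 - 2*780 = 2155 - 1*1560 = 2155 - 1560 = 595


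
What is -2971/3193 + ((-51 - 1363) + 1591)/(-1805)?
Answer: -5927816/5763365 ≈ -1.0285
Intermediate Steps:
-2971/3193 + ((-51 - 1363) + 1591)/(-1805) = -2971*1/3193 + (-1414 + 1591)*(-1/1805) = -2971/3193 + 177*(-1/1805) = -2971/3193 - 177/1805 = -5927816/5763365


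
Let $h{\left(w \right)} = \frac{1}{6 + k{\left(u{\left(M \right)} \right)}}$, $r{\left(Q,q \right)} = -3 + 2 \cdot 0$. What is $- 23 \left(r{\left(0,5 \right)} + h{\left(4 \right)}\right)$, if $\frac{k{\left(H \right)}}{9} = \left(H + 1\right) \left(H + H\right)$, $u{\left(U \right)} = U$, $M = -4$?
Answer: $\frac{15295}{222} \approx 68.896$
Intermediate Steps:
$k{\left(H \right)} = 18 H \left(1 + H\right)$ ($k{\left(H \right)} = 9 \left(H + 1\right) \left(H + H\right) = 9 \left(1 + H\right) 2 H = 9 \cdot 2 H \left(1 + H\right) = 18 H \left(1 + H\right)$)
$r{\left(Q,q \right)} = -3$ ($r{\left(Q,q \right)} = -3 + 0 = -3$)
$h{\left(w \right)} = \frac{1}{222}$ ($h{\left(w \right)} = \frac{1}{6 + 18 \left(-4\right) \left(1 - 4\right)} = \frac{1}{6 + 18 \left(-4\right) \left(-3\right)} = \frac{1}{6 + 216} = \frac{1}{222}$)
$- 23 \left(r{\left(0,5 \right)} + h{\left(4 \right)}\right) = - 23 \left(-3 + \frac{1}{222}\right) = \left(-23\right) \left(- \frac{665}{222}\right) = \frac{15295}{222}$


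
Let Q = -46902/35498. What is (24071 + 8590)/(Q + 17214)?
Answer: 64411121/33945315 ≈ 1.8975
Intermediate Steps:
Q = -23451/17749 (Q = -46902*1/35498 = -23451/17749 ≈ -1.3213)
(24071 + 8590)/(Q + 17214) = (24071 + 8590)/(-23451/17749 + 17214) = 32661/(305507835/17749) = 32661*(17749/305507835) = 64411121/33945315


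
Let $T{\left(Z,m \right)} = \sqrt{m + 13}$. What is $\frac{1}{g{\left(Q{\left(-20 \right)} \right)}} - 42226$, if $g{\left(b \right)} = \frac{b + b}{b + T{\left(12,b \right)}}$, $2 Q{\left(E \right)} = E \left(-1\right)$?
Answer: $- \frac{84451}{2} + \frac{\sqrt{23}}{20} \approx -42225.0$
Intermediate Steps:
$T{\left(Z,m \right)} = \sqrt{13 + m}$
$Q{\left(E \right)} = - \frac{E}{2}$ ($Q{\left(E \right)} = \frac{E \left(-1\right)}{2} = \frac{\left(-1\right) E}{2} = - \frac{E}{2}$)
$g{\left(b \right)} = \frac{2 b}{b + \sqrt{13 + b}}$ ($g{\left(b \right)} = \frac{b + b}{b + \sqrt{13 + b}} = \frac{2 b}{b + \sqrt{13 + b}}$)
$\frac{1}{g{\left(Q{\left(-20 \right)} \right)}} - 42226 = \frac{1}{2 \left(\left(- \frac{1}{2}\right) \left(-20\right)\right) \frac{1}{\left(- \frac{1}{2}\right) \left(-20\right) + \sqrt{13 - -10}}} - 42226 = \frac{1}{2 \cdot 10 \frac{1}{10 + \sqrt{13 + 10}}} - 42226 = \frac{1}{2 \cdot 10 \frac{1}{10 + \sqrt{23}}} - 42226 = \frac{1}{20 \frac{1}{10 + \sqrt{23}}} - 42226 = \left(\frac{1}{2} + \frac{\sqrt{23}}{20}\right) - 42226 = - \frac{84451}{2} + \frac{\sqrt{23}}{20}$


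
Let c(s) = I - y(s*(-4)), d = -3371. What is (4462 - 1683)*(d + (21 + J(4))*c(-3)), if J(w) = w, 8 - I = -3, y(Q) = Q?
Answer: -9437484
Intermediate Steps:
I = 11 (I = 8 - 1*(-3) = 8 + 3 = 11)
c(s) = 11 + 4*s (c(s) = 11 - s*(-4) = 11 - (-4)*s = 11 + 4*s)
(4462 - 1683)*(d + (21 + J(4))*c(-3)) = (4462 - 1683)*(-3371 + (21 + 4)*(11 + 4*(-3))) = 2779*(-3371 + 25*(11 - 12)) = 2779*(-3371 + 25*(-1)) = 2779*(-3371 - 25) = 2779*(-3396) = -9437484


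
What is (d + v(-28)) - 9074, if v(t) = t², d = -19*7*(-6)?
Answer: -7492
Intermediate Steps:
d = 798 (d = -133*(-6) = 798)
(d + v(-28)) - 9074 = (798 + (-28)²) - 9074 = (798 + 784) - 9074 = 1582 - 9074 = -7492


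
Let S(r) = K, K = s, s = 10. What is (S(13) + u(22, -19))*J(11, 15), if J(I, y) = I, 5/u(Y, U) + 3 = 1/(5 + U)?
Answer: 3960/43 ≈ 92.093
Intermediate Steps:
u(Y, U) = 5/(-3 + 1/(5 + U))
K = 10
S(r) = 10
(S(13) + u(22, -19))*J(11, 15) = (10 + 5*(-5 - 1*(-19))/(14 + 3*(-19)))*11 = (10 + 5*(-5 + 19)/(14 - 57))*11 = (10 + 5*14/(-43))*11 = (10 + 5*(-1/43)*14)*11 = (10 - 70/43)*11 = (360/43)*11 = 3960/43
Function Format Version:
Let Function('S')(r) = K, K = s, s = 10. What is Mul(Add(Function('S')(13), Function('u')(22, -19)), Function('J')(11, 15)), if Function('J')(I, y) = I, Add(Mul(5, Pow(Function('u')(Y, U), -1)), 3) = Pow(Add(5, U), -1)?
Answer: Rational(3960, 43) ≈ 92.093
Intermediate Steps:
Function('u')(Y, U) = Mul(5, Pow(Add(-3, Pow(Add(5, U), -1)), -1))
K = 10
Function('S')(r) = 10
Mul(Add(Function('S')(13), Function('u')(22, -19)), Function('J')(11, 15)) = Mul(Add(10, Mul(5, Pow(Add(14, Mul(3, -19)), -1), Add(-5, Mul(-1, -19)))), 11) = Mul(Add(10, Mul(5, Pow(Add(14, -57), -1), Add(-5, 19))), 11) = Mul(Add(10, Mul(5, Pow(-43, -1), 14)), 11) = Mul(Add(10, Mul(5, Rational(-1, 43), 14)), 11) = Mul(Add(10, Rational(-70, 43)), 11) = Mul(Rational(360, 43), 11) = Rational(3960, 43)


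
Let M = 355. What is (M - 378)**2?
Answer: 529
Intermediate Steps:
(M - 378)**2 = (355 - 378)**2 = (-23)**2 = 529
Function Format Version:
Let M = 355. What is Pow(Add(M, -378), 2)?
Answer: 529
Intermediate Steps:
Pow(Add(M, -378), 2) = Pow(Add(355, -378), 2) = Pow(-23, 2) = 529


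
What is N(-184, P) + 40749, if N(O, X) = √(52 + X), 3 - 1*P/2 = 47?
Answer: 40749 + 6*I ≈ 40749.0 + 6.0*I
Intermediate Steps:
P = -88 (P = 6 - 2*47 = 6 - 94 = -88)
N(-184, P) + 40749 = √(52 - 88) + 40749 = √(-36) + 40749 = 6*I + 40749 = 40749 + 6*I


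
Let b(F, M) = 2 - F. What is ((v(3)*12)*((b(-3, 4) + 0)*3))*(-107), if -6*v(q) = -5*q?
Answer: -48150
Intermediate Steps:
v(q) = 5*q/6 (v(q) = -(-5)*q/6 = 5*q/6)
((v(3)*12)*((b(-3, 4) + 0)*3))*(-107) = ((((⅚)*3)*12)*(((2 - 1*(-3)) + 0)*3))*(-107) = (((5/2)*12)*(((2 + 3) + 0)*3))*(-107) = (30*((5 + 0)*3))*(-107) = (30*(5*3))*(-107) = (30*15)*(-107) = 450*(-107) = -48150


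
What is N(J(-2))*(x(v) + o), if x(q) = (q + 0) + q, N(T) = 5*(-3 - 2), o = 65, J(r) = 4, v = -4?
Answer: -1425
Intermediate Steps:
N(T) = -25 (N(T) = 5*(-5) = -25)
x(q) = 2*q (x(q) = q + q = 2*q)
N(J(-2))*(x(v) + o) = -25*(2*(-4) + 65) = -25*(-8 + 65) = -25*57 = -1425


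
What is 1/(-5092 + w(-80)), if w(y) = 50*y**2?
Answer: 1/314908 ≈ 3.1755e-6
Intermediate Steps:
1/(-5092 + w(-80)) = 1/(-5092 + 50*(-80)**2) = 1/(-5092 + 50*6400) = 1/(-5092 + 320000) = 1/314908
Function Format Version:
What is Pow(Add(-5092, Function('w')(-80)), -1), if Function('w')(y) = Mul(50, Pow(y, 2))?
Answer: Rational(1, 314908) ≈ 3.1755e-6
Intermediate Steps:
Pow(Add(-5092, Function('w')(-80)), -1) = Pow(Add(-5092, Mul(50, Pow(-80, 2))), -1) = Pow(Add(-5092, Mul(50, 6400)), -1) = Pow(Add(-5092, 320000), -1) = Pow(314908, -1) = Rational(1, 314908)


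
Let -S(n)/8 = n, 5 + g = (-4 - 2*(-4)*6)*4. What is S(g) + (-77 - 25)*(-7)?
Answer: -654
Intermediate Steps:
g = 171 (g = -5 + (-4 - 2*(-4)*6)*4 = -5 + (-4 + 8*6)*4 = -5 + (-4 + 48)*4 = -5 + 44*4 = -5 + 176 = 171)
S(n) = -8*n
S(g) + (-77 - 25)*(-7) = -8*171 + (-77 - 25)*(-7) = -1368 - 102*(-7) = -1368 + 714 = -654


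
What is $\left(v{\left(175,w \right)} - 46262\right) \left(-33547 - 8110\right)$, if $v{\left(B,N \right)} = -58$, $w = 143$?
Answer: $1929552240$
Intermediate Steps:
$\left(v{\left(175,w \right)} - 46262\right) \left(-33547 - 8110\right) = \left(-58 - 46262\right) \left(-33547 - 8110\right) = \left(-46320\right) \left(-41657\right) = 1929552240$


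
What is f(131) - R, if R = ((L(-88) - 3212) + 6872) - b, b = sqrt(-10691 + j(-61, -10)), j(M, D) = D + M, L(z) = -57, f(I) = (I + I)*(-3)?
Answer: -4389 + I*sqrt(10762) ≈ -4389.0 + 103.74*I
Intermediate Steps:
f(I) = -6*I (f(I) = (2*I)*(-3) = -6*I)
b = I*sqrt(10762) (b = sqrt(-10691 + (-10 - 61)) = sqrt(-10691 - 71) = sqrt(-10762) = I*sqrt(10762) ≈ 103.74*I)
R = 3603 - I*sqrt(10762) (R = ((-57 - 3212) + 6872) - I*sqrt(10762) = (-3269 + 6872) - I*sqrt(10762) = 3603 - I*sqrt(10762) ≈ 3603.0 - 103.74*I)
f(131) - R = -6*131 - (3603 - I*sqrt(10762)) = -786 + (-3603 + I*sqrt(10762)) = -4389 + I*sqrt(10762)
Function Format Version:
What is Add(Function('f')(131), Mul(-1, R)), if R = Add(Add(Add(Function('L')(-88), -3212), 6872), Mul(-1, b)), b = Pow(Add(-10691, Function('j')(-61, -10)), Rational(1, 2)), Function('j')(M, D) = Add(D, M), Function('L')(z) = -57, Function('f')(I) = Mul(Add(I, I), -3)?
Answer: Add(-4389, Mul(I, Pow(10762, Rational(1, 2)))) ≈ Add(-4389.0, Mul(103.74, I))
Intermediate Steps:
Function('f')(I) = Mul(-6, I) (Function('f')(I) = Mul(Mul(2, I), -3) = Mul(-6, I))
b = Mul(I, Pow(10762, Rational(1, 2))) (b = Pow(Add(-10691, Add(-10, -61)), Rational(1, 2)) = Pow(Add(-10691, -71), Rational(1, 2)) = Pow(-10762, Rational(1, 2)) = Mul(I, Pow(10762, Rational(1, 2))) ≈ Mul(103.74, I))
R = Add(3603, Mul(-1, I, Pow(10762, Rational(1, 2)))) (R = Add(Add(Add(-57, -3212), 6872), Mul(-1, Mul(I, Pow(10762, Rational(1, 2))))) = Add(Add(-3269, 6872), Mul(-1, I, Pow(10762, Rational(1, 2)))) = Add(3603, Mul(-1, I, Pow(10762, Rational(1, 2)))) ≈ Add(3603.0, Mul(-103.74, I)))
Add(Function('f')(131), Mul(-1, R)) = Add(Mul(-6, 131), Mul(-1, Add(3603, Mul(-1, I, Pow(10762, Rational(1, 2)))))) = Add(-786, Add(-3603, Mul(I, Pow(10762, Rational(1, 2))))) = Add(-4389, Mul(I, Pow(10762, Rational(1, 2))))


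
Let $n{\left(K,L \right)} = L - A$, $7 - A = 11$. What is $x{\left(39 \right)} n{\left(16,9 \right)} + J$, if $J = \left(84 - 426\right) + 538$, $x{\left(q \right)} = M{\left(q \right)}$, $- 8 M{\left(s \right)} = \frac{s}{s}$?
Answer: $\frac{1555}{8} \approx 194.38$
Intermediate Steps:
$A = -4$ ($A = 7 - 11 = -4$)
$M{\left(s \right)} = - \frac{1}{8}$ ($M{\left(s \right)} = - \frac{s \frac{1}{s}}{8} = \left(- \frac{1}{8}\right) 1 = - \frac{1}{8}$)
$x{\left(q \right)} = - \frac{1}{8}$
$J = 196$ ($J = -342 + 538 = 196$)
$n{\left(K,L \right)} = 4 + L$ ($n{\left(K,L \right)} = L - -4 = L + 4 = 4 + L$)
$x{\left(39 \right)} n{\left(16,9 \right)} + J = - \frac{4 + 9}{8} + 196 = \left(- \frac{1}{8}\right) 13 + 196 = - \frac{13}{8} + 196 = \frac{1555}{8}$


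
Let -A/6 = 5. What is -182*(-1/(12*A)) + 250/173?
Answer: 29257/31140 ≈ 0.93953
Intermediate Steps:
A = -30 (A = -6*5 = -30)
-182*(-1/(12*A)) + 250/173 = -182/(-30*(-6)*2) + 250/173 = -182/(180*2) + 250*(1/173) = -182/360 + 250/173 = -182*1/360 + 250/173 = -91/180 + 250/173 = 29257/31140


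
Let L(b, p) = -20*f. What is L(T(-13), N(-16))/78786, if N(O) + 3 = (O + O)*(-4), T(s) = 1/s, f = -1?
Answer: 10/39393 ≈ 0.00025385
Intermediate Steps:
N(O) = -3 - 8*O (N(O) = -3 + (O + O)*(-4) = -3 + (2*O)*(-4) = -3 - 8*O)
L(b, p) = 20 (L(b, p) = -20*(-1) = 20)
L(T(-13), N(-16))/78786 = 20/78786 = 20*(1/78786) = 10/39393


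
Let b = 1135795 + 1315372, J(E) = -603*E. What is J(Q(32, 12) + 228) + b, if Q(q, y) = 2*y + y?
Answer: 2291975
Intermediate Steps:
Q(q, y) = 3*y
b = 2451167
J(Q(32, 12) + 228) + b = -603*(3*12 + 228) + 2451167 = -603*(36 + 228) + 2451167 = -603*264 + 2451167 = -159192 + 2451167 = 2291975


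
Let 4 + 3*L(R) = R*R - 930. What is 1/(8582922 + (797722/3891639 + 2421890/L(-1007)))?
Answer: 262845189699/2255981700164977622 ≈ 1.1651e-7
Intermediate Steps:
L(R) = -934/3 + R**2/3 (L(R) = -4/3 + (R*R - 930)/3 = -4/3 + (R**2 - 930)/3 = -4/3 + (-930 + R**2)/3 = -4/3 + (-310 + R**2/3) = -934/3 + R**2/3)
1/(8582922 + (797722/3891639 + 2421890/L(-1007))) = 1/(8582922 + (797722/3891639 + 2421890/(-934/3 + (1/3)*(-1007)**2))) = 1/(8582922 + (797722*(1/3891639) + 2421890/(-934/3 + (1/3)*1014049))) = 1/(8582922 + (797722/3891639 + 2421890/(-934/3 + 1014049/3))) = 1/(8582922 + (797722/3891639 + 2421890/337705)) = 1/(8582922 + (797722/3891639 + 2421890*(1/337705))) = 1/(8582922 + (797722/3891639 + 484378/67541)) = 1/(8582922 + 1938903257144/262845189699) = 1/(2255981700164977622/262845189699) = 262845189699/2255981700164977622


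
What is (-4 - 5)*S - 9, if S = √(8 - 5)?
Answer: -9 - 9*√3 ≈ -24.588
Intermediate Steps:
S = √3 ≈ 1.7320
(-4 - 5)*S - 9 = (-4 - 5)*√3 - 9 = -9*√3 - 9 = -9 - 9*√3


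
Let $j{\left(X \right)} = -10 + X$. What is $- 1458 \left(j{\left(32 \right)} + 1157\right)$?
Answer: $-1718982$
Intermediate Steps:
$- 1458 \left(j{\left(32 \right)} + 1157\right) = - 1458 \left(\left(-10 + 32\right) + 1157\right) = - 1458 \left(22 + 1157\right) = \left(-1458\right) 1179 = -1718982$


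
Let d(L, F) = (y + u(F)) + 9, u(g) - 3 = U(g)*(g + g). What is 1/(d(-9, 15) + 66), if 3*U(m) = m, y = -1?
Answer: 1/227 ≈ 0.0044053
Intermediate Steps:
U(m) = m/3
u(g) = 3 + 2*g²/3 (u(g) = 3 + (g/3)*(g + g) = 3 + (g/3)*(2*g) = 3 + 2*g²/3)
d(L, F) = 11 + 2*F²/3 (d(L, F) = (-1 + (3 + 2*F²/3)) + 9 = (2 + 2*F²/3) + 9 = 11 + 2*F²/3)
1/(d(-9, 15) + 66) = 1/((11 + (⅔)*15²) + 66) = 1/((11 + (⅔)*225) + 66) = 1/((11 + 150) + 66) = 1/(161 + 66) = 1/227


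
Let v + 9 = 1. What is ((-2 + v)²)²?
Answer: 10000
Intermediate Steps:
v = -8 (v = -9 + 1 = -8)
((-2 + v)²)² = ((-2 - 8)²)² = ((-10)²)² = 100² = 10000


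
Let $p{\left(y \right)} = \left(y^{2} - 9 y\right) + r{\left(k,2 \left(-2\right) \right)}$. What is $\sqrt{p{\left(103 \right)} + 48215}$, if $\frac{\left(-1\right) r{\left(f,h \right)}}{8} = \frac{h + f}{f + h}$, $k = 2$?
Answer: $\sqrt{57889} \approx 240.6$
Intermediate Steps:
$r{\left(f,h \right)} = -8$ ($r{\left(f,h \right)} = - 8 \frac{h + f}{f + h} = - 8 \frac{f + h}{f + h} = \left(-8\right) 1 = -8$)
$p{\left(y \right)} = -8 + y^{2} - 9 y$ ($p{\left(y \right)} = \left(y^{2} - 9 y\right) - 8 = -8 + y^{2} - 9 y$)
$\sqrt{p{\left(103 \right)} + 48215} = \sqrt{\left(-8 + 103^{2} - 927\right) + 48215} = \sqrt{\left(-8 + 10609 - 927\right) + 48215} = \sqrt{9674 + 48215} = \sqrt{57889}$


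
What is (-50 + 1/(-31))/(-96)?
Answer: 517/992 ≈ 0.52117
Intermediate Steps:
(-50 + 1/(-31))/(-96) = (-50 - 1/31)*(-1/96) = -1551/31*(-1/96) = 517/992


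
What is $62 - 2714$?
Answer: $-2652$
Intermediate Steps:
$62 - 2714 = -2652$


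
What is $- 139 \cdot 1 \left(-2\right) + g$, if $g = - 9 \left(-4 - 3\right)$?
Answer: $341$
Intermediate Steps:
$g = 63$ ($g = \left(-9\right) \left(-7\right) = 63$)
$- 139 \cdot 1 \left(-2\right) + g = - 139 \cdot 1 \left(-2\right) + 63 = \left(-139\right) \left(-2\right) + 63 = 278 + 63 = 341$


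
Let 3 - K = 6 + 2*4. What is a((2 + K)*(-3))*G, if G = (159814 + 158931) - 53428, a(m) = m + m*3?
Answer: 28654236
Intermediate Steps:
K = -11 (K = 3 - (6 + 2*4) = 3 - (6 + 8) = 3 - 1*14 = 3 - 14 = -11)
a(m) = 4*m (a(m) = m + 3*m = 4*m)
G = 265317 (G = 318745 - 53428 = 265317)
a((2 + K)*(-3))*G = (4*((2 - 11)*(-3)))*265317 = (4*(-9*(-3)))*265317 = (4*27)*265317 = 108*265317 = 28654236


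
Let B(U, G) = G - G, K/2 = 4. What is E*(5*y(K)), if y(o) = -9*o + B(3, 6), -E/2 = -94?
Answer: -67680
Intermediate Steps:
K = 8 (K = 2*4 = 8)
B(U, G) = 0
E = 188 (E = -2*(-94) = 188)
y(o) = -9*o (y(o) = -9*o + 0 = -9*o)
E*(5*y(K)) = 188*(5*(-9*8)) = 188*(5*(-72)) = 188*(-360) = -67680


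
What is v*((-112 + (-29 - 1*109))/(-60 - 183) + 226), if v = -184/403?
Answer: -10150912/97929 ≈ -103.66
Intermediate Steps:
v = -184/403 (v = -184*1/403 = -184/403 ≈ -0.45658)
v*((-112 + (-29 - 1*109))/(-60 - 183) + 226) = -184*((-112 + (-29 - 1*109))/(-60 - 183) + 226)/403 = -184*((-112 + (-29 - 109))/(-243) + 226)/403 = -184*((-112 - 138)*(-1/243) + 226)/403 = -184*(-250*(-1/243) + 226)/403 = -184*(250/243 + 226)/403 = -184/403*55168/243 = -10150912/97929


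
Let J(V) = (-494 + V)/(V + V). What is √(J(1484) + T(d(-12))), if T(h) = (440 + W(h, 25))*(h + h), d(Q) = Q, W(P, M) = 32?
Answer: I*√6236605347/742 ≈ 106.43*I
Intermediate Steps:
J(V) = (-494 + V)/(2*V) (J(V) = (-494 + V)/((2*V)) = (-494 + V)*(1/(2*V)) = (-494 + V)/(2*V))
T(h) = 944*h (T(h) = (440 + 32)*(h + h) = 472*(2*h) = 944*h)
√(J(1484) + T(d(-12))) = √((½)*(-494 + 1484)/1484 + 944*(-12)) = √((½)*(1/1484)*990 - 11328) = √(495/1484 - 11328) = √(-16810257/1484) = I*√6236605347/742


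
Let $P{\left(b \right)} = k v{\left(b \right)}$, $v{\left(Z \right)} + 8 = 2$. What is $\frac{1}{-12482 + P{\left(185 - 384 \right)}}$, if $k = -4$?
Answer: $- \frac{1}{12458} \approx -8.027 \cdot 10^{-5}$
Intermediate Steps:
$v{\left(Z \right)} = -6$ ($v{\left(Z \right)} = -8 + 2 = -6$)
$P{\left(b \right)} = 24$ ($P{\left(b \right)} = \left(-4\right) \left(-6\right) = 24$)
$\frac{1}{-12482 + P{\left(185 - 384 \right)}} = \frac{1}{-12482 + 24} = \frac{1}{-12458} = - \frac{1}{12458}$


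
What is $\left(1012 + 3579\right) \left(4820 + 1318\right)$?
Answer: $28179558$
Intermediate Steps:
$\left(1012 + 3579\right) \left(4820 + 1318\right) = 4591 \cdot 6138 = 28179558$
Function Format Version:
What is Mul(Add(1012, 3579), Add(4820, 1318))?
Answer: 28179558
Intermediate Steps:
Mul(Add(1012, 3579), Add(4820, 1318)) = Mul(4591, 6138) = 28179558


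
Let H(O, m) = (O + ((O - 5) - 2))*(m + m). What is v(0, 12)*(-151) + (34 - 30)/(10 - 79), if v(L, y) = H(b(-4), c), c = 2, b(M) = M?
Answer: 625136/69 ≈ 9059.9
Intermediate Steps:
H(O, m) = 2*m*(-7 + 2*O) (H(O, m) = (O + ((-5 + O) - 2))*(2*m) = (O + (-7 + O))*(2*m) = (-7 + 2*O)*(2*m) = 2*m*(-7 + 2*O))
v(L, y) = -60 (v(L, y) = 2*2*(-7 + 2*(-4)) = 2*2*(-7 - 8) = 2*2*(-15) = -60)
v(0, 12)*(-151) + (34 - 30)/(10 - 79) = -60*(-151) + (34 - 30)/(10 - 79) = 9060 + 4/(-69) = 9060 + 4*(-1/69) = 9060 - 4/69 = 625136/69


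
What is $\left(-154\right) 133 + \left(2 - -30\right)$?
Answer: $-20450$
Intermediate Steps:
$\left(-154\right) 133 + \left(2 - -30\right) = -20482 + \left(2 + 30\right) = -20482 + 32 = -20450$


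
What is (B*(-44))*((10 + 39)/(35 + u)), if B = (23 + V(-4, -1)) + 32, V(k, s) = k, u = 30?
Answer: -109956/65 ≈ -1691.6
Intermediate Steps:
B = 51 (B = (23 - 4) + 32 = 19 + 32 = 51)
(B*(-44))*((10 + 39)/(35 + u)) = (51*(-44))*((10 + 39)/(35 + 30)) = -109956/65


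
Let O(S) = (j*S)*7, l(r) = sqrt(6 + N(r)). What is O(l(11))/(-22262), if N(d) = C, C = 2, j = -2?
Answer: 14*sqrt(2)/11131 ≈ 0.0017787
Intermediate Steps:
N(d) = 2
l(r) = 2*sqrt(2) (l(r) = sqrt(6 + 2) = sqrt(8) = 2*sqrt(2))
O(S) = -14*S (O(S) = -2*S*7 = -14*S)
O(l(11))/(-22262) = -28*sqrt(2)/(-22262) = -28*sqrt(2)*(-1/22262) = 14*sqrt(2)/11131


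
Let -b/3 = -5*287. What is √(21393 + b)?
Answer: √25698 ≈ 160.31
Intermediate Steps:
b = 4305 (b = -(-15)*287 = -3*(-1435) = 4305)
√(21393 + b) = √(21393 + 4305) = √25698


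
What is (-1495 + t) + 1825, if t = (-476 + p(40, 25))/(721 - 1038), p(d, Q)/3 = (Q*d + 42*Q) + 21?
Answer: 98873/317 ≈ 311.90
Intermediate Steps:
p(d, Q) = 63 + 126*Q + 3*Q*d (p(d, Q) = 3*((Q*d + 42*Q) + 21) = 3*((42*Q + Q*d) + 21) = 3*(21 + 42*Q + Q*d) = 63 + 126*Q + 3*Q*d)
t = -5737/317 (t = (-476 + (63 + 126*25 + 3*25*40))/(721 - 1038) = (-476 + (63 + 3150 + 3000))/(-317) = (-476 + 6213)*(-1/317) = 5737*(-1/317) = -5737/317 ≈ -18.098)
(-1495 + t) + 1825 = (-1495 - 5737/317) + 1825 = -479652/317 + 1825 = 98873/317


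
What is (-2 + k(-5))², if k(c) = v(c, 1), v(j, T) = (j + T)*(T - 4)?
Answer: 100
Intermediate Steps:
v(j, T) = (-4 + T)*(T + j) (v(j, T) = (T + j)*(-4 + T) = (-4 + T)*(T + j))
k(c) = -3 - 3*c (k(c) = 1² - 4*1 - 4*c + 1*c = 1 - 4 - 4*c + c = -3 - 3*c)
(-2 + k(-5))² = (-2 + (-3 - 3*(-5)))² = (-2 + (-3 + 15))² = (-2 + 12)² = 10² = 100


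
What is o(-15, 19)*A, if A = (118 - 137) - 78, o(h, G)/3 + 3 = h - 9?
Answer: 7857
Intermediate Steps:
o(h, G) = -36 + 3*h (o(h, G) = -9 + 3*(h - 9) = -9 + 3*(-9 + h) = -9 + (-27 + 3*h) = -36 + 3*h)
A = -97 (A = -19 - 78 = -97)
o(-15, 19)*A = (-36 + 3*(-15))*(-97) = (-36 - 45)*(-97) = -81*(-97) = 7857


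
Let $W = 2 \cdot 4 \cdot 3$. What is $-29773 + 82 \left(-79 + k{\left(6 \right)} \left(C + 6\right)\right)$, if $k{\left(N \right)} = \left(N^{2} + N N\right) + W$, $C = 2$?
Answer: $26725$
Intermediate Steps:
$W = 24$ ($W = 8 \cdot 3 = 24$)
$k{\left(N \right)} = 24 + 2 N^{2}$ ($k{\left(N \right)} = \left(N^{2} + N N\right) + 24 = \left(N^{2} + N^{2}\right) + 24 = 2 N^{2} + 24 = 24 + 2 N^{2}$)
$-29773 + 82 \left(-79 + k{\left(6 \right)} \left(C + 6\right)\right) = -29773 + 82 \left(-79 + \left(24 + 2 \cdot 6^{2}\right) \left(2 + 6\right)\right) = -29773 + 82 \left(-79 + \left(24 + 2 \cdot 36\right) 8\right) = -29773 + 82 \left(-79 + \left(24 + 72\right) 8\right) = -29773 + 82 \left(-79 + 96 \cdot 8\right) = -29773 + 82 \left(-79 + 768\right) = -29773 + 82 \cdot 689 = -29773 + 56498 = 26725$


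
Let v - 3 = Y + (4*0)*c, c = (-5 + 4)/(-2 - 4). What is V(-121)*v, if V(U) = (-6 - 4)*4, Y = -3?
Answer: 0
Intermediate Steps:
c = 1/6 (c = -1/(-6) = -1*(-1/6) = 1/6 ≈ 0.16667)
V(U) = -40 (V(U) = -10*4 = -40)
v = 0 (v = 3 + (-3 + (4*0)*(1/6)) = 3 + (-3 + 0*(1/6)) = 3 + (-3 + 0) = 3 - 3 = 0)
V(-121)*v = -40*0 = 0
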